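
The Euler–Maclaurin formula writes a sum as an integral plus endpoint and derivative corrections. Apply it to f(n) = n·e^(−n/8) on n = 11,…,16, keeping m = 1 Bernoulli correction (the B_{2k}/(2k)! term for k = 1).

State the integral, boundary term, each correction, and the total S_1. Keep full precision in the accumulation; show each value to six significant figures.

The integral term ∫_11^16 x·e^(−x/8) dx = 12.4472.
Boundary: ½(f(11) + f(16)) = ½(2.78124 + 2.16536) = 2.47330.
So far: 14.9205.
k=1: B_{2}/(2)! × [f^{(1)}(16) − f^{(1)}(11)] = 1/12 × (-0.135335 − (-0.0948148)) = -0.00337670.

S_1 ≈ 14.9172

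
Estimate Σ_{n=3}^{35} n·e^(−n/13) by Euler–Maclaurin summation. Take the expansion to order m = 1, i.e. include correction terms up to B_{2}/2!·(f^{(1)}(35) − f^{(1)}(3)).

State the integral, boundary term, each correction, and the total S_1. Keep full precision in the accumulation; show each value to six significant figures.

S_1 ≈ 125.191

The integral term ∫_3^35 x·e^(−x/13) dx = 122.876.
½[f(3) + f(35)] = ½[2.38177 + 2.37036] = 2.37606.
Integral + boundary = 125.252.
k=1: B_{2}/(2)! × [f^{(1)}(35) − f^{(1)}(3)] = 1/12 × (-0.114611 − 0.610710) = -0.0604434.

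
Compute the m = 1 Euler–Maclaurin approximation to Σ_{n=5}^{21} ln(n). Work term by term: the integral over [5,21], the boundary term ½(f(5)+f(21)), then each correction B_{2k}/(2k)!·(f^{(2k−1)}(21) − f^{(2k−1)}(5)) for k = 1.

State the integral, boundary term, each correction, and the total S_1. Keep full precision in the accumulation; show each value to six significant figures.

∫_5^21 ln(x) dx evaluates to 39.8878.
Boundary: ½(f(5) + f(21)) = ½(1.60944 + 3.04452) = 2.32698.
Integral + boundary = 42.2148.
Correction k=1: B_{2}/2! · (f^{(1)}(21) − f^{(1)}(5)) = 1/12 · (0.0476190 − 0.200000) = -0.0126984.

S_1 ≈ 42.2021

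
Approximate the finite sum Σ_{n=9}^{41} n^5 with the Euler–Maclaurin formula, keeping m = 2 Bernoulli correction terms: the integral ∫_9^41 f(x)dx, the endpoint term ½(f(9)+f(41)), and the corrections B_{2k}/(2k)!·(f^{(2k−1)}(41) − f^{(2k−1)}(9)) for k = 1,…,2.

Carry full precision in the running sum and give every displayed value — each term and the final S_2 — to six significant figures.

S_2 ≈ 8.50728e+08

∫_9^41 x^5 dx evaluates to 7.91595e+08.
Endpoint term: (f(9) + f(41))/2 = (59049.0 + 1.15856e+08)/2 = 5.79576e+07.
So far: 8.49553e+08.
Correction k=1: B_{2}/2! · (f^{(1)}(41) − f^{(1)}(9)) = 1/12 · (1.41288e+07 − 32805.0) = 1.17467e+06.
Partial sum through k=1: 8.50728e+08.
Correction k=2: B_{4}/4! · (f^{(3)}(41) − f^{(3)}(9)) = −1/720 · (100860 − 4860.00) = -133.333.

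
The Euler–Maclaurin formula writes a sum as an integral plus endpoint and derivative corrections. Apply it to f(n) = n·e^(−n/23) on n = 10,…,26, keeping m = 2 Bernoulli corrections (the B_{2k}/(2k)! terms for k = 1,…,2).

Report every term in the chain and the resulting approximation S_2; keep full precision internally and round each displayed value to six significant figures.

S_2 ≈ 134.881

The integral term ∫_10^26 x·e^(−x/23) dx = 127.480.
½[f(10) + f(26)] = ½[6.47405 + 8.39521] = 7.43463.
Running total after boundary: 134.915.
Correction k=1: B_{2}/2! · (f^{(1)}(26) − f^{(1)}(10)) = 1/12 · (-0.0421165 − 0.365925) = -0.0340034.
Running total after k=1: 134.881.
Correction k=2: B_{4}/4! · (f^{(3)}(26) − f^{(3)}(10)) = −1/720 · (0.00114115 − 0.00313939) = 2.77533e-06.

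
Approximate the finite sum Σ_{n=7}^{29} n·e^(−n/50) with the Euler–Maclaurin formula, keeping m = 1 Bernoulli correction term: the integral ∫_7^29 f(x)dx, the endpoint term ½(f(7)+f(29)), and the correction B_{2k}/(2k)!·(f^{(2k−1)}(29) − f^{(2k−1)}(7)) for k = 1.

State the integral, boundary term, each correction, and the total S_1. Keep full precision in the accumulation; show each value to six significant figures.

∫_7^29 x·e^(−x/50) dx evaluates to 266.072.
Endpoint term: (f(7) + f(29))/2 = (6.08551 + 16.2371)/2 = 11.1613.
Running total after boundary: 277.234.
k=1: B_{2}/(2)! × [f^{(1)}(29) − f^{(1)}(7)] = 1/12 × (0.235157 − 0.747648) = -0.0427076.

S_1 ≈ 277.191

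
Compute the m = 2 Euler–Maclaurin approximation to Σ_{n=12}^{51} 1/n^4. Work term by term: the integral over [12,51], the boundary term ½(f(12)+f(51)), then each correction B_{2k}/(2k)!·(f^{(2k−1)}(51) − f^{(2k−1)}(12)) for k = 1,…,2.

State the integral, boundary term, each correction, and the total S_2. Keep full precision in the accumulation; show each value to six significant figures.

S_2 ≈ 0.000215909

∫_12^51 1/x^4 dx evaluates to 0.000190388.
½[f(12) + f(51)] = ½[4.82253e-05 + 1.47815e-07] = 2.41866e-05.
Running total after boundary: 0.000214575.
k=1: B_{2}/(2)! × [f^{(1)}(51) − f^{(1)}(12)] = 1/12 × (-1.15934e-08 − (-1.60751e-05)) = 1.33863e-06.
Running total after k=1: 0.000215914.
k=2: B_{4}/(4)! × [f^{(3)}(51) − f^{(3)}(12)] = −1/720 × (-1.33718e-10 − (-3.34898e-06)) = -4.65118e-09.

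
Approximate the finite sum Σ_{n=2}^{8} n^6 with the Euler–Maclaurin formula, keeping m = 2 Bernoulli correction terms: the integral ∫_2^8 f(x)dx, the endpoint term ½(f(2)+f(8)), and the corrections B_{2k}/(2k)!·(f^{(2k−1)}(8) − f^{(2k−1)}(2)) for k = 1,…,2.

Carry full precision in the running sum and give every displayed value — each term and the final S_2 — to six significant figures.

S_2 ≈ 446963

∫_2^8 x^6 dx evaluates to 299575.
Boundary: ½(f(2) + f(8)) = ½(64.0000 + 262144) = 131104.
Integral + boundary = 430679.
k=1: B_{2}/(2)! × [f^{(1)}(8) − f^{(1)}(2)] = 1/12 × (196608 − 192.000) = 16368.0.
Partial sum through k=1: 447047.
k=2: B_{4}/(4)! × [f^{(3)}(8) − f^{(3)}(2)] = −1/720 × (61440.0 − 960.000) = -84.0000.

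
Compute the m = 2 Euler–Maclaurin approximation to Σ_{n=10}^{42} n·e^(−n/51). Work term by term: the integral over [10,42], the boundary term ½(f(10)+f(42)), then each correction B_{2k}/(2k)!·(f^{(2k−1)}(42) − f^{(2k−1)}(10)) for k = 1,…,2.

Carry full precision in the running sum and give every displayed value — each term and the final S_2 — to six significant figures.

∫_10^42 x·e^(−x/51) dx evaluates to 475.472.
Boundary: ½(f(10) + f(42)) = ½(8.21948 + 18.4330) = 13.3262.
Integral + boundary = 488.798.
Order-1 term: 1/12 · (0.0774494 − 0.660782) = -0.0486110.
Partial sum through k=1: 488.750.
Order-2 term: −1/720 · (0.000367247 − 0.000886073) = 7.20592e-07.

S_2 ≈ 488.750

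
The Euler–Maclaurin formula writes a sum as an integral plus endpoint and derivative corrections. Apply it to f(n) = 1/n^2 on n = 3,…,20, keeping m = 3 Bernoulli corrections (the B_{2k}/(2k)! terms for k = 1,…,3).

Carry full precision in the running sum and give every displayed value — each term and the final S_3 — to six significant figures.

∫_3^20 1/x^2 dx evaluates to 0.283333.
Boundary: ½(f(3) + f(20)) = ½(0.111111 + 0.00250000) = 0.0568056.
Integral + boundary = 0.340139.
Order-1 term: 1/12 · (-0.000250000 − (-0.0740741)) = 0.00615201.
Partial sum through k=1: 0.346291.
Order-2 term: −1/720 · (-7.50000e-06 − (-0.0987654)) = -0.000137164.
Partial sum through k=2: 0.346154.
Order-3 term: 1/30240 · (-5.62500e-07 − (-0.329218)) = 1.08868e-05.

S_3 ≈ 0.346165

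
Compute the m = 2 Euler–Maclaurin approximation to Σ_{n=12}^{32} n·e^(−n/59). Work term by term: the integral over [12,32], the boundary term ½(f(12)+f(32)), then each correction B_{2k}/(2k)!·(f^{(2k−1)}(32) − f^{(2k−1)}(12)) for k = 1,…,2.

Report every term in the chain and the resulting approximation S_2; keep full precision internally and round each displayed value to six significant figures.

S_2 ≈ 310.863

The integral term ∫_12^32 x·e^(−x/59) dx = 296.697.
Endpoint term: (f(12) + f(32))/2 = (9.79152 + 18.6037)/2 = 14.1976.
So far: 310.895.
Order-1 term: 1/12 · (0.266049 − 0.650002) = -0.0319961.
Running total after k=1: 310.863.
Order-2 term: −1/720 · (0.000410452 − 0.000655536) = 3.40395e-07.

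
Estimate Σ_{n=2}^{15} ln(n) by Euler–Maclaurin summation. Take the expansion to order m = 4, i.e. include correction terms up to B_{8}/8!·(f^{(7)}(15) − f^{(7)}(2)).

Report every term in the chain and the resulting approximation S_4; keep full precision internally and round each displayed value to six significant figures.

The integral term ∫_2^15 ln(x) dx = 26.2345.
Endpoint term: (f(2) + f(15))/2 = (0.693147 + 2.70805)/2 = 1.70060.
Integral + boundary = 27.9351.
k=1: B_{2}/(2)! × [f^{(1)}(15) − f^{(1)}(2)] = 1/12 × (0.0666667 − 0.500000) = -0.0361111.
Running total after k=1: 27.8989.
k=2: B_{4}/(4)! × [f^{(3)}(15) − f^{(3)}(2)] = −1/720 × (0.000592593 − 0.250000) = 0.000346399.
Running total after k=2: 27.8993.
k=3: B_{6}/(6)! × [f^{(5)}(15) − f^{(5)}(2)] = 1/30240 × (3.16049e-05 − 0.750000) = -2.48005e-05.
Running total after k=3: 27.8993.
k=4: B_{8}/(8)! × [f^{(7)}(15) − f^{(7)}(2)] = −1/1209600 × (4.21399e-06 − 5.62500) = 4.65029e-06.

S_4 ≈ 27.8993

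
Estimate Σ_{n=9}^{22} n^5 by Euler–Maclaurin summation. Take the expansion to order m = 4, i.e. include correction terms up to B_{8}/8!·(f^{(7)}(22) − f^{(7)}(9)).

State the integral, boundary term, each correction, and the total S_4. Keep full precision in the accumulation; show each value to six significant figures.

S_4 ≈ 2.15093e+07

Integral: ∫_9^22 x^5 dx = 1.88081e+07.
Endpoint term: (f(9) + f(22))/2 = (59049.0 + 5.15363e+06)/2 = 2.60634e+06.
Integral + boundary = 2.14144e+07.
Order-1 term: 1/12 · (1.17128e+06 − 32805.0) = 94872.9.
Running total after k=1: 2.15093e+07.
Order-2 term: −1/720 · (29040.0 − 4860.00) = -33.5833.
Running total after k=2: 2.15093e+07.
Order-3 term: 1/30240 · (120.000 − 120.000) = 0.00000.
Running total after k=3: 2.15093e+07.
Order-4 term: −1/1209600 · (0.00000 − 0.00000) = 0.00000.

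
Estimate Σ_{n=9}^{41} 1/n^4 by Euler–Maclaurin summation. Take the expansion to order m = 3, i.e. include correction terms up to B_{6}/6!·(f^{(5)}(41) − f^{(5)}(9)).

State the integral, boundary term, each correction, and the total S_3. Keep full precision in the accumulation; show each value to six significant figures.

S_3 ≈ 0.000534404

Integral: ∫_9^41 1/x^4 dx = 0.000452411.
Boundary: ½(f(9) + f(41)) = ½(0.000152416 + 3.53887e-07) = 7.63848e-05.
So far: 0.000528796.
Correction k=1: B_{2}/2! · (f^{(1)}(41) − f^{(1)}(9)) = 1/12 · (-3.45256e-08 − (-6.77404e-05)) = 5.64215e-06.
Running total after k=1: 0.000534438.
Correction k=2: B_{4}/4! · (f^{(3)}(41) − f^{(3)}(9)) = −1/720 · (-6.16161e-10 − (-2.50890e-05)) = -3.48450e-08.
Running total after k=2: 0.000534403.
Correction k=3: B_{6}/6! · (f^{(5)}(41) − f^{(5)}(9)) = 1/30240 · (-2.05265e-11 − (-1.73455e-05)) = 5.73594e-10.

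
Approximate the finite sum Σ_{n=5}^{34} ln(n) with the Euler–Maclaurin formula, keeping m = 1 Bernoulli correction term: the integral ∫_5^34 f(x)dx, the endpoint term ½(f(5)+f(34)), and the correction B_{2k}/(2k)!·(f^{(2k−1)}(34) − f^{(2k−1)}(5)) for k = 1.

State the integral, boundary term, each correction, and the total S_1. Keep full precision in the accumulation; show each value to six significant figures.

Integral: ∫_5^34 ln(x) dx = 82.8491.
½[f(5) + f(34)] = ½[1.60944 + 3.52636] = 2.56790.
So far: 85.4170.
k=1: B_{2}/(2)! × [f^{(1)}(34) − f^{(1)}(5)] = 1/12 × (0.0294118 − 0.200000) = -0.0142157.

S_1 ≈ 85.4028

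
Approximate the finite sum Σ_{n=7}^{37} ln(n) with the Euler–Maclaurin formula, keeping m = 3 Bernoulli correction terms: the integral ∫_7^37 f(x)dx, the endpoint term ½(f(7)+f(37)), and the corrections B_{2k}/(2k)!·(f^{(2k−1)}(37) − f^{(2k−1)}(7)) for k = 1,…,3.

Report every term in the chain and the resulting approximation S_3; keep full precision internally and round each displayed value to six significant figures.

∫_7^37 ln(x) dx evaluates to 89.9826.
Endpoint term: (f(7) + f(37))/2 = (1.94591 + 3.61092)/2 = 2.77841.
Integral + boundary = 92.7610.
Order-1 term: 1/12 · (0.0270270 − 0.142857) = -0.00965251.
After k=1: 92.7514.
Order-2 term: −1/720 · (3.94843e-05 − 0.00583090) = 8.04364e-06.
After k=2: 92.7514.
Order-3 term: 1/30240 · (3.46101e-07 − 0.00142798) = -4.72100e-08.

S_3 ≈ 92.7514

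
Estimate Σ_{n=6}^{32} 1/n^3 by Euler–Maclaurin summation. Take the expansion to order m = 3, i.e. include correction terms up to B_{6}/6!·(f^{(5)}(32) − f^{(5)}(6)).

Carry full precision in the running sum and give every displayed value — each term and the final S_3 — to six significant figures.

S_3 ≈ 0.0159216

Integral: ∫_6^32 1/x^3 dx = 0.0134006.
½[f(6) + f(32)] = ½[0.00462963 + 3.05176e-05] = 0.00233007.
So far: 0.0157307.
Correction k=1: B_{2}/2! · (f^{(1)}(32) − f^{(1)}(6)) = 1/12 · (-2.86102e-06 − (-0.00231481)) = 0.000192663.
Partial sum through k=1: 0.0159233.
Correction k=2: B_{4}/4! · (f^{(3)}(32) − f^{(3)}(6)) = −1/720 · (-5.58794e-08 − (-0.00128601)) = -1.78604e-06.
Partial sum through k=2: 0.0159216.
Correction k=3: B_{6}/6! · (f^{(5)}(32) − f^{(5)}(6)) = 1/30240 · (-2.29193e-09 − (-0.00150034)) = 4.96144e-08.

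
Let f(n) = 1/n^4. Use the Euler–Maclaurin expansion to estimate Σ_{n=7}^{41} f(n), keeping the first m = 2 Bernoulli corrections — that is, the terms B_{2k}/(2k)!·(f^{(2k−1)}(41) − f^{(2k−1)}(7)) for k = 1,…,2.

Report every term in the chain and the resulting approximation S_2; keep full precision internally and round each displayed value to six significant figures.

S_2 ≈ 0.00119503

∫_7^41 1/x^4 dx evaluates to 0.000966981.
Boundary: ½(f(7) + f(41)) = ½(0.000416493 + 3.53887e-07) = 0.000208424.
Integral + boundary = 0.00117540.
k=1: B_{2}/(2)! × [f^{(1)}(41) − f^{(1)}(7)] = 1/12 × (-3.45256e-08 − (-0.000237996)) = 1.98301e-05.
After k=1: 0.00119523.
k=2: B_{4}/(4)! × [f^{(3)}(41) − f^{(3)}(7)] = −1/720 × (-6.16161e-10 − (-0.000145712)) = -2.02377e-07.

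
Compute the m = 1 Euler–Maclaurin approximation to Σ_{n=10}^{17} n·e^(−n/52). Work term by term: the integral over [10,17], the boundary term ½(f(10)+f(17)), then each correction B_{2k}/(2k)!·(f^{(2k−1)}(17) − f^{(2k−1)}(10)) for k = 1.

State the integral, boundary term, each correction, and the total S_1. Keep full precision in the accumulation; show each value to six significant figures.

S_1 ≈ 82.7631

∫_10^17 x·e^(−x/52) dx evaluates to 72.5233.
Endpoint term: (f(10) + f(17))/2 = (8.25053 + 12.2594)/2 = 10.2549.
Integral + boundary = 82.7782.
k=1: B_{2}/(2)! × [f^{(1)}(17) − f^{(1)}(10)] = 1/12 × (0.485382 − 0.666389) = -0.0150839.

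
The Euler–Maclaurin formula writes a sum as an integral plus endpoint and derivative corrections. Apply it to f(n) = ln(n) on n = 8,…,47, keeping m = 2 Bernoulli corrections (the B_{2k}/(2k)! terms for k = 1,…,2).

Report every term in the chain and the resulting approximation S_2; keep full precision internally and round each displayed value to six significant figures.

The integral term ∫_8^47 ln(x) dx = 125.321.
Endpoint term: (f(8) + f(47))/2 = (2.07944 + 3.85015)/2 = 2.96479.
So far: 128.286.
Order-1 term: 1/12 · (0.0212766 − 0.125000) = -0.00864362.
Running total after k=1: 128.278.
Order-2 term: −1/720 · (1.92636e-05 − 0.00390625) = 5.39859e-06.

S_2 ≈ 128.278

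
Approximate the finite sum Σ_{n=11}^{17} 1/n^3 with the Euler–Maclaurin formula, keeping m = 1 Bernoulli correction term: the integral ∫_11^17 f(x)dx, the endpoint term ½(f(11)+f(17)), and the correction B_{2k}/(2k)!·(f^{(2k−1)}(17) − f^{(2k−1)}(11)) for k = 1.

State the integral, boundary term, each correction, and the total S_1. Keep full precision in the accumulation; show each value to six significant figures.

S_1 ≈ 0.00289364

The integral term ∫_11^17 1/x^3 dx = 0.00240213.
Boundary: ½(f(11) + f(17)) = ½(0.000751315 + 0.000203542) = 0.000477428.
Running total after boundary: 0.00287956.
k=1: B_{2}/(2)! × [f^{(1)}(17) − f^{(1)}(11)] = 1/12 × (-3.59191e-05 − (-0.000204904)) = 1.40821e-05.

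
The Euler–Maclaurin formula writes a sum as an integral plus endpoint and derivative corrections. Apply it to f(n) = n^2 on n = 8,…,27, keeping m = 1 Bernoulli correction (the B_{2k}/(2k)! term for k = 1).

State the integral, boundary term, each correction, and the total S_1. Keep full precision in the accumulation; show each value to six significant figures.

The integral term ∫_8^27 x^2 dx = 6390.33.
Endpoint term: (f(8) + f(27))/2 = (64.0000 + 729.000)/2 = 396.500.
Running total after boundary: 6786.83.
Correction k=1: B_{2}/2! · (f^{(1)}(27) − f^{(1)}(8)) = 1/12 · (54.0000 − 16.0000) = 3.16667.

S_1 ≈ 6790.00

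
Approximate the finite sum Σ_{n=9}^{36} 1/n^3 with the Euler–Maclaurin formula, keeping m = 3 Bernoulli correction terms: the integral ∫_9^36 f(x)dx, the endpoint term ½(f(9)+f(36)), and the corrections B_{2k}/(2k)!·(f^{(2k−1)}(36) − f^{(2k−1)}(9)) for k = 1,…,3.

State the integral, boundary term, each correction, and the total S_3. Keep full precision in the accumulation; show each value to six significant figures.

S_3 ≈ 0.00652143

∫_9^36 1/x^3 dx evaluates to 0.00578704.
Endpoint term: (f(9) + f(36))/2 = (0.00137174 + 2.14335e-05)/2 = 0.000696588.
Running total after boundary: 0.00648362.
Order-1 term: 1/12 · (-1.78612e-06 − (-0.000457247)) = 3.79551e-05.
Running total after k=1: 0.00652158.
Order-2 term: −1/720 · (-2.75636e-08 − (-0.000112901)) = -1.56768e-07.
Running total after k=2: 0.00652142.
Order-3 term: 1/30240 · (-8.93265e-10 − (-5.85410e-05)) = 1.93585e-09.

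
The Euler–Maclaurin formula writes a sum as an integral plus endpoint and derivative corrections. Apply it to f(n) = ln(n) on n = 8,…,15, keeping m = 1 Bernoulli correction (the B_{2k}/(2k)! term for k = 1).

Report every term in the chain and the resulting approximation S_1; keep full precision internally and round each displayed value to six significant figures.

The integral term ∫_8^15 ln(x) dx = 16.9852.
Endpoint term: (f(8) + f(15))/2 = (2.07944 + 2.70805)/2 = 2.39375.
Running total after boundary: 19.3790.
Order-1 term: 1/12 · (0.0666667 − 0.125000) = -0.00486111.

S_1 ≈ 19.3741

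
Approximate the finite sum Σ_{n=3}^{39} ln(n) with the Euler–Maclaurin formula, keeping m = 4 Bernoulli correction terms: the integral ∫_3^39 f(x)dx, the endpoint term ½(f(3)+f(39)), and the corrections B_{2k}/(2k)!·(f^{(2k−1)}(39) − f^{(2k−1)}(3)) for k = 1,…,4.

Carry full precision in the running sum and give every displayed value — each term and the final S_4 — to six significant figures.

S_4 ≈ 105.939

∫_3^39 ln(x) dx evaluates to 103.583.
½[f(3) + f(39)] = ½[1.09861 + 3.66356] = 2.38109.
So far: 105.964.
k=1: B_{2}/(2)! × [f^{(1)}(39) − f^{(1)}(3)] = 1/12 × (0.0256410 − 0.333333) = -0.0256410.
Running total after k=1: 105.939.
k=2: B_{4}/(4)! × [f^{(3)}(39) − f^{(3)}(3)] = −1/720 × (3.37160e-05 − 0.0740741) = 0.000102834.
Running total after k=2: 105.939.
k=3: B_{6}/(6)! × [f^{(5)}(39) − f^{(5)}(3)] = 1/30240 × (2.66004e-07 − 0.0987654) = -3.26604e-06.
Running total after k=3: 105.939.
k=4: B_{8}/(8)! × [f^{(7)}(39) − f^{(7)}(3)] = −1/1209600 × (5.24663e-09 − 0.329218) = 2.72171e-07.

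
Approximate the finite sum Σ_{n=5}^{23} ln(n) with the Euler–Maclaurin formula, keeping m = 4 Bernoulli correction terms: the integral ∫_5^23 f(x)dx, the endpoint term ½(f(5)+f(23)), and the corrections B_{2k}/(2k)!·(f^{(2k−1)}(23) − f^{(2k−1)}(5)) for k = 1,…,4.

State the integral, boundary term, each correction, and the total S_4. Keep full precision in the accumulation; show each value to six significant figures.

∫_5^23 ln(x) dx evaluates to 46.0692.
Boundary: ½(f(5) + f(23)) = ½(1.60944 + 3.13549) = 2.37247.
So far: 48.4416.
k=1: B_{2}/(2)! × [f^{(1)}(23) − f^{(1)}(5)] = 1/12 × (0.0434783 − 0.200000) = -0.0130435.
After k=1: 48.4286.
k=2: B_{4}/(4)! × [f^{(3)}(23) − f^{(3)}(5)] = −1/720 × (0.000164379 − 0.0160000) = 2.19939e-05.
After k=2: 48.4286.
k=3: B_{6}/(6)! × [f^{(5)}(23) − f^{(5)}(5)] = 1/30240 × (3.72883e-06 − 0.00768000) = -2.53845e-07.
After k=3: 48.4286.
k=4: B_{8}/(8)! × [f^{(7)}(23) − f^{(7)}(5)] = −1/1209600 × (2.11465e-07 − 0.00921600) = 7.61887e-09.

S_4 ≈ 48.4286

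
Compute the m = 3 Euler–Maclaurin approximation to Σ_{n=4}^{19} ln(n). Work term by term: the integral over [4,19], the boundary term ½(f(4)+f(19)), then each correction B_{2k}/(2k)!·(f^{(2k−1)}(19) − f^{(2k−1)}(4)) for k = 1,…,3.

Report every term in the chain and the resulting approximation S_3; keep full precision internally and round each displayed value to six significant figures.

The integral term ∫_4^19 ln(x) dx = 35.3992.
Endpoint term: (f(4) + f(19))/2 = (1.38629 + 2.94444)/2 = 2.16537.
So far: 37.5645.
Order-1 term: 1/12 · (0.0526316 − 0.250000) = -0.0164474.
Partial sum through k=1: 37.5481.
Order-2 term: −1/720 · (0.000291588 − 0.0312500) = 4.29978e-05.
Partial sum through k=2: 37.5481.
Order-3 term: 1/30240 · (9.69267e-06 − 0.0234375) = -7.74729e-07.

S_3 ≈ 37.5481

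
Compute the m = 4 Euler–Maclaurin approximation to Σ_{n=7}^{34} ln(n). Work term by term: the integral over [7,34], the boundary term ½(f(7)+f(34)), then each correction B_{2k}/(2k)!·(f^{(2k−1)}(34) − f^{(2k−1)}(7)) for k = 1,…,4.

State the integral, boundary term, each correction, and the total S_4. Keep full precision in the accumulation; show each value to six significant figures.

Integral: ∫_7^34 ln(x) dx = 79.2749.
½[f(7) + f(34)] = ½[1.94591 + 3.52636] = 2.73614.
So far: 82.0110.
k=1: B_{2}/(2)! × [f^{(1)}(34) − f^{(1)}(7)] = 1/12 × (0.0294118 − 0.142857) = -0.00945378.
Running total after k=1: 82.0016.
k=2: B_{4}/(4)! × [f^{(3)}(34) − f^{(3)}(7)] = −1/720 × (5.08854e-05 − 0.00583090) = 8.02780e-06.
Running total after k=2: 82.0016.
k=3: B_{6}/(6)! × [f^{(5)}(34) − f^{(5)}(7)] = 1/30240 × (5.28222e-07 − 0.00142798) = -4.72040e-08.
Running total after k=3: 82.0016.
k=4: B_{8}/(8)! × [f^{(7)}(34) − f^{(7)}(7)] = −1/1209600 × (1.37082e-08 − 0.000874271) = 7.22766e-10.

S_4 ≈ 82.0016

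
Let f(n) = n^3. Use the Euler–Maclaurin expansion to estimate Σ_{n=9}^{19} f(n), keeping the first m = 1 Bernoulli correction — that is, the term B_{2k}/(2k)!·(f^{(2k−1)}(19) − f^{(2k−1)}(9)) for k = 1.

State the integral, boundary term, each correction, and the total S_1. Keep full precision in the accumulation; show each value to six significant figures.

Integral: ∫_9^19 x^3 dx = 30940.0.
½[f(9) + f(19)] = ½[729.000 + 6859.00] = 3794.00.
So far: 34734.0.
Order-1 term: 1/12 · (1083.00 − 243.000) = 70.0000.

S_1 ≈ 34804.0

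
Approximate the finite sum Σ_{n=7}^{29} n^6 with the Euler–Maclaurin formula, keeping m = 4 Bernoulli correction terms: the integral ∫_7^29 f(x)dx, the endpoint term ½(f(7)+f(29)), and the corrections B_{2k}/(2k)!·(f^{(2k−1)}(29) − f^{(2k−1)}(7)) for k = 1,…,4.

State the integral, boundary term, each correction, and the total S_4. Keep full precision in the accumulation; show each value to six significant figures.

S_4 ≈ 2.77186e+09

The integral term ∫_7^29 x^6 dx = 2.46415e+09.
Boundary: ½(f(7) + f(29)) = ½(117649 + 5.94823e+08) = 2.97470e+08.
So far: 2.76162e+09.
k=1: B_{2}/(2)! × [f^{(1)}(29) − f^{(1)}(7)] = 1/12 × (1.23067e+08 − 100842) = 1.02472e+07.
Partial sum through k=1: 2.77187e+09.
k=2: B_{4}/(4)! × [f^{(3)}(29) − f^{(3)}(7)] = −1/720 × (2.92668e+06 − 41160.0) = -4007.67.
Partial sum through k=2: 2.77186e+09.
k=3: B_{6}/(6)! × [f^{(5)}(29) − f^{(5)}(7)] = 1/30240 × (20880.0 − 5040.00) = 0.523810.
Partial sum through k=3: 2.77186e+09.
k=4: B_{8}/(8)! × [f^{(7)}(29) − f^{(7)}(7)] = −1/1209600 × (0.00000 − 0.00000) = 0.00000.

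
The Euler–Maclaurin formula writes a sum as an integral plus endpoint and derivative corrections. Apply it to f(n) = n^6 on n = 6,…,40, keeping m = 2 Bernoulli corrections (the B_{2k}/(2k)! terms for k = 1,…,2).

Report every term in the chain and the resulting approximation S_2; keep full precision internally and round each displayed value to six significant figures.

Integral: ∫_6^40 x^6 dx = 2.34057e+10.
Endpoint term: (f(6) + f(40))/2 = (46656.0 + 4.09600e+09)/2 = 2.04802e+09.
Running total after boundary: 2.54537e+10.
Order-1 term: 1/12 · (6.14400e+08 − 46656.0) = 5.11961e+07.
Partial sum through k=1: 2.55049e+10.
Order-2 term: −1/720 · (7.68000e+06 − 25920.0) = -10630.7.

S_2 ≈ 2.55049e+10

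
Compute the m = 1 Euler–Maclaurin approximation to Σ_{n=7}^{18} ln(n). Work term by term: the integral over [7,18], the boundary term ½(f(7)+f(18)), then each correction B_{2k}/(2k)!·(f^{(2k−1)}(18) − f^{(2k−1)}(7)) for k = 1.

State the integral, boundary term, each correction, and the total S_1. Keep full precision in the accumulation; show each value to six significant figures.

S_1 ≈ 29.8162

The integral term ∫_7^18 ln(x) dx = 27.4053.
Endpoint term: (f(7) + f(18))/2 = (1.94591 + 2.89037)/2 = 2.41814.
Running total after boundary: 29.8235.
Order-1 term: 1/12 · (0.0555556 − 0.142857) = -0.00727513.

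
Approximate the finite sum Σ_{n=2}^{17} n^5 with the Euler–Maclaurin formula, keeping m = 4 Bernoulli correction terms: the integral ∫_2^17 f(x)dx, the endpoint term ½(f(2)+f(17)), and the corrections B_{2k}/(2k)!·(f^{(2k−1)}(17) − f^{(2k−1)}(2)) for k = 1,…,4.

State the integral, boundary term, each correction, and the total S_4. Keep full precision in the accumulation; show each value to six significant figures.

Integral: ∫_2^17 x^5 dx = 4.02292e+06.
Boundary: ½(f(2) + f(17)) = ½(32.0000 + 1.41986e+06) = 709944.
Integral + boundary = 4.73286e+06.
k=1: B_{2}/(2)! × [f^{(1)}(17) − f^{(1)}(2)] = 1/12 × (417605 − 80.0000) = 34793.8.
After k=1: 4.76766e+06.
k=2: B_{4}/(4)! × [f^{(3)}(17) − f^{(3)}(2)] = −1/720 × (17340.0 − 240.000) = -23.7500.
After k=2: 4.76763e+06.
k=3: B_{6}/(6)! × [f^{(5)}(17) − f^{(5)}(2)] = 1/30240 × (120.000 − 120.000) = 0.00000.
After k=3: 4.76763e+06.
k=4: B_{8}/(8)! × [f^{(7)}(17) − f^{(7)}(2)] = −1/1209600 × (0.00000 − 0.00000) = 0.00000.

S_4 ≈ 4.76763e+06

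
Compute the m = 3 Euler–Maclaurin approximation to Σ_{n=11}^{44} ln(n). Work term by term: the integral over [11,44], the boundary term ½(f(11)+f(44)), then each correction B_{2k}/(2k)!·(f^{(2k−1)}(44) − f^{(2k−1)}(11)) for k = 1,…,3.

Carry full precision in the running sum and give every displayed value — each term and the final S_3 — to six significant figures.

S_3 ≈ 110.213

The integral term ∫_11^44 ln(x) dx = 107.127.
Boundary: ½(f(11) + f(44)) = ½(2.39790 + 3.78419) = 3.09104.
Running total after boundary: 110.219.
Order-1 term: 1/12 · (0.0227273 − 0.0909091) = -0.00568182.
Running total after k=1: 110.213.
Order-2 term: −1/720 · (2.34786e-05 − 0.00150263) = 2.05438e-06.
Running total after k=2: 110.213.
Order-3 term: 1/30240 · (1.45528e-07 − 0.000149021) = -4.92313e-09.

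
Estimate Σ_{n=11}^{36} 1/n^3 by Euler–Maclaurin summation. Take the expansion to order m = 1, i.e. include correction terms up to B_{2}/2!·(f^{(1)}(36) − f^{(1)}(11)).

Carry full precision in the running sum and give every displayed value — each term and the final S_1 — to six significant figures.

S_1 ≈ 0.00414973

∫_11^36 1/x^3 dx evaluates to 0.00374643.
Endpoint term: (f(11) + f(36))/2 = (0.000751315 + 2.14335e-05)/2 = 0.000386374.
Running total after boundary: 0.00413280.
k=1: B_{2}/(2)! × [f^{(1)}(36) − f^{(1)}(11)] = 1/12 × (-1.78612e-06 − (-0.000204904)) = 1.69265e-05.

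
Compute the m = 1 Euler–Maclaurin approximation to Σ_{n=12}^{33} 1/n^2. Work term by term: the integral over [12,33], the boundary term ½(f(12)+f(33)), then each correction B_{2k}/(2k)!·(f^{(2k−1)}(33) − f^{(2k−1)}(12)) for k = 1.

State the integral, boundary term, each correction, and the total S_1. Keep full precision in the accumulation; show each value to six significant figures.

Integral: ∫_12^33 1/x^2 dx = 0.0530303.
½[f(12) + f(33)] = ½[0.00694444 + 0.000918274] = 0.00393136.
So far: 0.0569617.
Correction k=1: B_{2}/2! · (f^{(1)}(33) − f^{(1)}(12)) = 1/12 · (-5.56529e-05 − (-0.00115741)) = 9.18129e-05.

S_1 ≈ 0.0570535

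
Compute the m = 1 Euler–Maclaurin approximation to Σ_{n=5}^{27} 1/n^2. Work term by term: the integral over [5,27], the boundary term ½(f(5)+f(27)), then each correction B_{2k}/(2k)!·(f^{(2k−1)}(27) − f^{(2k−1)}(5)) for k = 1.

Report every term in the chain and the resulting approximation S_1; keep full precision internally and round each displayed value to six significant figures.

S_1 ≈ 0.184974

∫_5^27 1/x^2 dx evaluates to 0.162963.
½[f(5) + f(27)] = ½[0.0400000 + 0.00137174] = 0.0206859.
So far: 0.183649.
Order-1 term: 1/12 · (-0.000101611 − (-0.0160000)) = 0.00132487.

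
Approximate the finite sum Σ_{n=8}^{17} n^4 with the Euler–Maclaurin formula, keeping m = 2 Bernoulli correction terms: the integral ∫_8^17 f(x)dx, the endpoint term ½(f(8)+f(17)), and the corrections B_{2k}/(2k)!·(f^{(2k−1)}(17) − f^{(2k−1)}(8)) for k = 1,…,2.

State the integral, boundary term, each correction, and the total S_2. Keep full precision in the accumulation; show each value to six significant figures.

The integral term ∫_8^17 x^4 dx = 277418.
½[f(8) + f(17)] = ½[4096.00 + 83521.0] = 43808.5.
Running total after boundary: 321226.
Correction k=1: B_{2}/2! · (f^{(1)}(17) − f^{(1)}(8)) = 1/12 · (19652.0 − 2048.00) = 1467.00.
Running total after k=1: 322693.
Correction k=2: B_{4}/4! · (f^{(3)}(17) − f^{(3)}(8)) = −1/720 · (408.000 − 192.000) = -0.300000.

S_2 ≈ 322693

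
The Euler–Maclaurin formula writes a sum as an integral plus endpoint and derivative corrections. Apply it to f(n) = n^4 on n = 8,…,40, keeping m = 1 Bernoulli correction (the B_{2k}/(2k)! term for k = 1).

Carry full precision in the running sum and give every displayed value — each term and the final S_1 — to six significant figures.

∫_8^40 x^4 dx evaluates to 2.04734e+07.
½[f(8) + f(40)] = ½[4096.00 + 2.56000e+06] = 1.28205e+06.
So far: 2.17555e+07.
k=1: B_{2}/(2)! × [f^{(1)}(40) − f^{(1)}(8)] = 1/12 × (256000 − 2048.00) = 21162.7.

S_1 ≈ 2.17767e+07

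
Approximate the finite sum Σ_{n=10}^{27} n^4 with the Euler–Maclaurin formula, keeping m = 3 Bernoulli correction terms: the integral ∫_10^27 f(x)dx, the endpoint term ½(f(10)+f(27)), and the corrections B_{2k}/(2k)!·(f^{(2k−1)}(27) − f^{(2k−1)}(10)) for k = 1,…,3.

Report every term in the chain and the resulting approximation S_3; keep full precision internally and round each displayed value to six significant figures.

S_3 ≈ 3.12673e+06

∫_10^27 x^4 dx evaluates to 2.84978e+06.
Endpoint term: (f(10) + f(27))/2 = (10000.0 + 531441)/2 = 270720.
So far: 3.12050e+06.
Order-1 term: 1/12 · (78732.0 − 4000.00) = 6227.67.
Running total after k=1: 3.12673e+06.
Order-2 term: −1/720 · (648.000 − 240.000) = -0.566667.
Running total after k=2: 3.12673e+06.
Order-3 term: 1/30240 · (0.00000 − 0.00000) = 0.00000.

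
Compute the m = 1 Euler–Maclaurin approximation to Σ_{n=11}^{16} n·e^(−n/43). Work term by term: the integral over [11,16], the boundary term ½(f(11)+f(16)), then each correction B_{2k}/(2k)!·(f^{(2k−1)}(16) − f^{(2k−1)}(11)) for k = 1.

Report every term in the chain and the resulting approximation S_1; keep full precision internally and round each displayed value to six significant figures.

Integral: ∫_11^16 x·e^(−x/43) dx = 49.1631.
Boundary: ½(f(11) + f(16)) = ½(8.51715 + 11.0286) = 9.77289.
So far: 58.9360.
Order-1 term: 1/12 · (0.432810 − 0.576213) = -0.0119502.

S_1 ≈ 58.9240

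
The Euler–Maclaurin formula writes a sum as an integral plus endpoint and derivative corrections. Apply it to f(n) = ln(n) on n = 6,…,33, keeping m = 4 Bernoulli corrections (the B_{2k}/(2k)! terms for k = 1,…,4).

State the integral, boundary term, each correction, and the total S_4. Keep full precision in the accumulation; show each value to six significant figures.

The integral term ∫_6^33 ln(x) dx = 77.6342.
Endpoint term: (f(6) + f(33))/2 = (1.79176 + 3.49651)/2 = 2.64413.
Running total after boundary: 80.2783.
Order-1 term: 1/12 · (0.0303030 − 0.166667) = -0.0113636.
Running total after k=1: 80.2670.
Order-2 term: −1/720 · (5.56529e-05 − 0.00925926) = 1.27828e-05.
Running total after k=2: 80.2670.
Order-3 term: 1/30240 · (6.13256e-07 − 0.00308642) = -1.02044e-07.
Running total after k=3: 80.2670.
Order-4 term: −1/1209600 · (1.68941e-08 − 0.00257202) = 2.12632e-09.

S_4 ≈ 80.2670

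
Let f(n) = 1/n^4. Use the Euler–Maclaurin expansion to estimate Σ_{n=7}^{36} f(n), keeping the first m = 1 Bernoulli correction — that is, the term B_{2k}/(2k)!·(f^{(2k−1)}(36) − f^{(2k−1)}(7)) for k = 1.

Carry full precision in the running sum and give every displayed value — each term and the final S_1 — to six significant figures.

The integral term ∫_7^36 1/x^4 dx = 0.000964673.
Endpoint term: (f(7) + f(36))/2 = (0.000416493 + 5.95374e-07)/2 = 0.000208544.
Running total after boundary: 0.00117322.
Order-1 term: 1/12 · (-6.61527e-08 − (-0.000237996)) = 1.98275e-05.

S_1 ≈ 0.00119304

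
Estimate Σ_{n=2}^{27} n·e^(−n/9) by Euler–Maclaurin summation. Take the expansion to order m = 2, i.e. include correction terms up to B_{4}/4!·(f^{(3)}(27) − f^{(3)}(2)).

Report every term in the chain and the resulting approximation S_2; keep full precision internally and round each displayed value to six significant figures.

Integral: ∫_2^27 x·e^(−x/9) dx = 63.1420.
½[f(2) + f(27)] = ½[1.60147 + 1.34425] = 1.47286.
So far: 64.6149.
Correction k=1: B_{2}/2! · (f^{(1)}(27) − f^{(1)}(2)) = 1/12 · (-0.0995741 − 0.622796) = -0.0601975.
Partial sum through k=1: 64.5547.
Correction k=2: B_{4}/4! · (f^{(3)}(27) − f^{(3)}(2)) = −1/720 · (0.00000 − 0.0274601) = 3.81391e-05.

S_2 ≈ 64.5547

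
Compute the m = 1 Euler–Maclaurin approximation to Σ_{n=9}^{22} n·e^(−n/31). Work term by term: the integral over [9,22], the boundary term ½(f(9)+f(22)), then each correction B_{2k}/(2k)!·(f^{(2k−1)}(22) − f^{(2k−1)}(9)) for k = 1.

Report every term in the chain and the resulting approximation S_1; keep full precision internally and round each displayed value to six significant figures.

The integral term ∫_9^22 x·e^(−x/31) dx = 119.516.
Endpoint term: (f(9) + f(22))/2 = (6.73220 + 10.8197)/2 = 8.77593.
Running total after boundary: 128.291.
Correction k=1: B_{2}/2! · (f^{(1)}(22) − f^{(1)}(9)) = 1/12 · (0.142781 − 0.530854) = -0.0323394.

S_1 ≈ 128.259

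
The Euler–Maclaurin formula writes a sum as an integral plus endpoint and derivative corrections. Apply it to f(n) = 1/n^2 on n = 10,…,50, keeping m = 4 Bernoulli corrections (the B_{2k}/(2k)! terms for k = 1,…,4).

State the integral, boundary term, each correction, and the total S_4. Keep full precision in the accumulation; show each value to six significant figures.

S_4 ≈ 0.0853650

Integral: ∫_10^50 1/x^2 dx = 0.0800000.
Boundary: ½(f(10) + f(50)) = ½(0.0100000 + 0.000400000) = 0.00520000.
Integral + boundary = 0.0852000.
Correction k=1: B_{2}/2! · (f^{(1)}(50) − f^{(1)}(10)) = 1/12 · (-1.60000e-05 − (-0.00200000)) = 0.000165333.
After k=1: 0.0853653.
Correction k=2: B_{4}/4! · (f^{(3)}(50) − f^{(3)}(10)) = −1/720 · (-7.68000e-08 − (-0.000240000)) = -3.33227e-07.
After k=2: 0.0853650.
Correction k=3: B_{6}/6! · (f^{(5)}(50) − f^{(5)}(10)) = 1/30240 · (-9.21600e-10 − (-7.20000e-05)) = 2.38092e-09.
After k=3: 0.0853650.
Correction k=4: B_{8}/8! · (f^{(7)}(50) − f^{(7)}(10)) = −1/1209600 · (-2.06438e-11 − (-4.03200e-05)) = -3.33333e-11.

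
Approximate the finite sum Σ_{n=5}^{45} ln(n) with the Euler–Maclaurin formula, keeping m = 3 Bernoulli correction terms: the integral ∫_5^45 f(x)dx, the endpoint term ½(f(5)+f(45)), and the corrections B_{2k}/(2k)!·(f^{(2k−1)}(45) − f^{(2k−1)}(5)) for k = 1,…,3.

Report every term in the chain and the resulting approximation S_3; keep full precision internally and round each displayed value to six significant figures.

The integral term ∫_5^45 ln(x) dx = 123.253.
Boundary: ½(f(5) + f(45)) = ½(1.60944 + 3.80666) = 2.70805.
So far: 125.961.
k=1: B_{2}/(2)! × [f^{(1)}(45) − f^{(1)}(5)] = 1/12 × (0.0222222 − 0.200000) = -0.0148148.
After k=1: 125.946.
k=2: B_{4}/(4)! × [f^{(3)}(45) − f^{(3)}(5)] = −1/720 × (2.19479e-05 − 0.0160000) = 2.21917e-05.
After k=2: 125.946.
k=3: B_{6}/(6)! × [f^{(5)}(45) − f^{(5)}(5)] = 1/30240 × (1.30061e-07 − 0.00768000) = -2.53964e-07.

S_3 ≈ 125.946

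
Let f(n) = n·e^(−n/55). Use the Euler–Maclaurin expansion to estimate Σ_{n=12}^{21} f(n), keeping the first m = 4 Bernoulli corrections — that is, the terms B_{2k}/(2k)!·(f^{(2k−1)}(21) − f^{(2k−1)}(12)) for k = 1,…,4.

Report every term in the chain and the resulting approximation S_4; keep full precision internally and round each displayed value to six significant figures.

∫_12^21 x·e^(−x/55) dx evaluates to 109.315.
½[f(12) + f(21)] = ½[9.64775 + 14.3350] = 11.9914.
Running total after boundary: 121.307.
Order-1 term: 1/12 · (0.421983 − 0.628566) = -0.0172152.
After k=1: 121.290.
Order-2 term: −1/720 · (0.000590817 − 0.000739347) = 2.06292e-07.
After k=2: 121.290.
Order-3 term: 1/30240 · (3.44508e-07 − 4.20133e-07) = -2.50085e-12.
After k=3: 121.290.
Order-4 term: −1/1209600 · (1.63208e-10 − 1.96977e-10) = 2.79174e-17.

S_4 ≈ 121.290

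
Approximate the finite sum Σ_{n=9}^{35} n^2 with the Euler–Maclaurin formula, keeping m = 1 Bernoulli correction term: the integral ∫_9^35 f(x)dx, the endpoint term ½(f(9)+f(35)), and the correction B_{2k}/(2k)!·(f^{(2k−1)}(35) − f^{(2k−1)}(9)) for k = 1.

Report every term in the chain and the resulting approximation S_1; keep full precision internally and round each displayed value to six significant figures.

Integral: ∫_9^35 x^2 dx = 14048.7.
½[f(9) + f(35)] = ½[81.0000 + 1225.00] = 653.000.
Running total after boundary: 14701.7.
Order-1 term: 1/12 · (70.0000 − 18.0000) = 4.33333.

S_1 ≈ 14706.0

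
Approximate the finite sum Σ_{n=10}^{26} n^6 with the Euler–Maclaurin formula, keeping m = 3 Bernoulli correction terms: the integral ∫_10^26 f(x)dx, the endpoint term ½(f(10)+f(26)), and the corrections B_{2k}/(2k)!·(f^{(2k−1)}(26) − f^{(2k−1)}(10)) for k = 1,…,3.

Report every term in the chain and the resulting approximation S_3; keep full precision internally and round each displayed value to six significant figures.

Integral: ∫_10^26 x^6 dx = 1.14597e+09.
½[f(10) + f(26)] = ½[1.00000e+06 + 3.08916e+08] = 1.54958e+08.
So far: 1.30093e+09.
Correction k=1: B_{2}/2! · (f^{(1)}(26) − f^{(1)}(10)) = 1/12 · (7.12883e+07 − 600000) = 5.89069e+06.
After k=1: 1.30682e+09.
Correction k=2: B_{4}/4! · (f^{(3)}(26) − f^{(3)}(10)) = −1/720 · (2.10912e+06 − 120000) = -2762.67.
After k=2: 1.30682e+09.
Correction k=3: B_{6}/6! · (f^{(5)}(26) − f^{(5)}(10)) = 1/30240 · (18720.0 − 7200.00) = 0.380952.

S_3 ≈ 1.30682e+09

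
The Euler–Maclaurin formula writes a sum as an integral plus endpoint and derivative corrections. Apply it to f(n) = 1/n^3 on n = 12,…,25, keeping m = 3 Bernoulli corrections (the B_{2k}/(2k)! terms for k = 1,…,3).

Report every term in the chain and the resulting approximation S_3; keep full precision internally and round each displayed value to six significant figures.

The integral term ∫_12^25 1/x^3 dx = 0.00267222.
Endpoint term: (f(12) + f(25))/2 = (0.000578704 + 6.40000e-05)/2 = 0.000321352.
Running total after boundary: 0.00299357.
Correction k=1: B_{2}/2! · (f^{(1)}(25) − f^{(1)}(12)) = 1/12 · (-7.68000e-06 − (-0.000144676)) = 1.14163e-05.
Running total after k=1: 0.00300499.
Correction k=2: B_{4}/4! · (f^{(3)}(25) − f^{(3)}(12)) = −1/720 · (-2.45760e-07 − (-2.00939e-05)) = -2.75668e-08.
Running total after k=2: 0.00300496.
Correction k=3: B_{6}/6! · (f^{(5)}(25) − f^{(5)}(12)) = 1/30240 · (-1.65151e-08 − (-5.86071e-06)) = 1.93261e-10.

S_3 ≈ 0.00300496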